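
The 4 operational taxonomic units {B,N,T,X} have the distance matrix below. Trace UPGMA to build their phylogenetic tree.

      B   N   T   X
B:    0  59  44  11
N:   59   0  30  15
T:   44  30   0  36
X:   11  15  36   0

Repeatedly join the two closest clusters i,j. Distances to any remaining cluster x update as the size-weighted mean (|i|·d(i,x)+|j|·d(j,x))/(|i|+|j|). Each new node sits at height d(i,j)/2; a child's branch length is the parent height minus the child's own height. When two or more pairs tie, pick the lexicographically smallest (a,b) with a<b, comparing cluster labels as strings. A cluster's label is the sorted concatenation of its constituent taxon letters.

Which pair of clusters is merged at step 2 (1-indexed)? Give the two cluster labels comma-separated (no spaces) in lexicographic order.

N,T

iteration 1: select B,X (d=11); attach at lengths (11/2, 11/2); label the merged cluster BX
  updated: d(BX,N)=37, d(BX,T)=40
iteration 2: select N,T (d=30); attach at lengths (15, 15); label the merged cluster NT
  updated: d(BX,NT)=77/2
iteration 3: select BX,NT (d=77/2); attach at lengths (55/4, 17/4); label the merged cluster BNTX
final tree: ((B:11/2,X:11/2):55/4,(N:15,T:15):17/4)
total length: 59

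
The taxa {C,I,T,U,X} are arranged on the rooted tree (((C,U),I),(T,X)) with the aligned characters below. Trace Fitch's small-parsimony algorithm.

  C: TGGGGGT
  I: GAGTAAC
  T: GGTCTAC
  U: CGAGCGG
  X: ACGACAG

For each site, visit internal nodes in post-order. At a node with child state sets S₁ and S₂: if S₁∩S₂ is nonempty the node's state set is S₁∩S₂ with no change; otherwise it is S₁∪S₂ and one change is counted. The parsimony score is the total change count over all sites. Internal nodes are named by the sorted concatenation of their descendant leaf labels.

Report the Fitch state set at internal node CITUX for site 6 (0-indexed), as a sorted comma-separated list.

C,G

CU@0: {T} ∪ {C} = {C,T} (union, +1)
CIU@0: {C,T} ∪ {G} = {C,G,T} (union, +1)
TX@0: {G} ∪ {A} = {A,G} (union, +1)
CITUX@0: {C,G,T} ∩ {A,G} = {G} (intersection, +0)
CU@1: {G} ∩ {G} = {G} (intersection, +0)
CIU@1: {G} ∪ {A} = {A,G} (union, +1)
TX@1: {G} ∪ {C} = {C,G} (union, +1)
CITUX@1: {A,G} ∩ {C,G} = {G} (intersection, +0)
CU@2: {G} ∪ {A} = {A,G} (union, +1)
CIU@2: {A,G} ∩ {G} = {G} (intersection, +0)
TX@2: {T} ∪ {G} = {G,T} (union, +1)
CITUX@2: {G} ∩ {G,T} = {G} (intersection, +0)
CU@3: {G} ∩ {G} = {G} (intersection, +0)
CIU@3: {G} ∪ {T} = {G,T} (union, +1)
TX@3: {C} ∪ {A} = {A,C} (union, +1)
CITUX@3: {G,T} ∪ {A,C} = {A,C,G,T} (union, +1)
CU@4: {G} ∪ {C} = {C,G} (union, +1)
CIU@4: {C,G} ∪ {A} = {A,C,G} (union, +1)
TX@4: {T} ∪ {C} = {C,T} (union, +1)
CITUX@4: {A,C,G} ∩ {C,T} = {C} (intersection, +0)
CU@5: {G} ∩ {G} = {G} (intersection, +0)
CIU@5: {G} ∪ {A} = {A,G} (union, +1)
TX@5: {A} ∩ {A} = {A} (intersection, +0)
CITUX@5: {A,G} ∩ {A} = {A} (intersection, +0)
CU@6: {T} ∪ {G} = {G,T} (union, +1)
CIU@6: {G,T} ∪ {C} = {C,G,T} (union, +1)
TX@6: {C} ∪ {G} = {C,G} (union, +1)
CITUX@6: {C,G,T} ∩ {C,G} = {C,G} (intersection, +0)
per-site changes: [3, 2, 2, 3, 3, 1, 3]; total = 17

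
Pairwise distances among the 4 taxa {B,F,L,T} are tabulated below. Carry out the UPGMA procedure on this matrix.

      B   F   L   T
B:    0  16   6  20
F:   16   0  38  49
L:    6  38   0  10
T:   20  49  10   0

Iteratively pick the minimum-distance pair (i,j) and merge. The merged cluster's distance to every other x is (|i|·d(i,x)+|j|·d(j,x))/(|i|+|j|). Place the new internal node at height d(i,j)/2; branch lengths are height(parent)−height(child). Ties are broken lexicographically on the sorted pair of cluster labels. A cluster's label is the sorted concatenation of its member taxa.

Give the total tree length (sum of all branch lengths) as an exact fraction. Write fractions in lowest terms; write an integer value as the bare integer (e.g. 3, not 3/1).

iteration 1: select B,L (d=6); attach at lengths (3, 3); label the merged cluster BL
  updated: d(BL,F)=27, d(BL,T)=15
iteration 2: select BL,T (d=15); attach at lengths (9/2, 15/2); label the merged cluster BLT
  updated: d(BLT,F)=103/3
iteration 3: select BLT,F (d=103/3); attach at lengths (29/3, 103/6); label the merged cluster BFLT
final tree: (((B:3,L:3):9/2,T:15/2):29/3,F:103/6)
total length: 269/6

269/6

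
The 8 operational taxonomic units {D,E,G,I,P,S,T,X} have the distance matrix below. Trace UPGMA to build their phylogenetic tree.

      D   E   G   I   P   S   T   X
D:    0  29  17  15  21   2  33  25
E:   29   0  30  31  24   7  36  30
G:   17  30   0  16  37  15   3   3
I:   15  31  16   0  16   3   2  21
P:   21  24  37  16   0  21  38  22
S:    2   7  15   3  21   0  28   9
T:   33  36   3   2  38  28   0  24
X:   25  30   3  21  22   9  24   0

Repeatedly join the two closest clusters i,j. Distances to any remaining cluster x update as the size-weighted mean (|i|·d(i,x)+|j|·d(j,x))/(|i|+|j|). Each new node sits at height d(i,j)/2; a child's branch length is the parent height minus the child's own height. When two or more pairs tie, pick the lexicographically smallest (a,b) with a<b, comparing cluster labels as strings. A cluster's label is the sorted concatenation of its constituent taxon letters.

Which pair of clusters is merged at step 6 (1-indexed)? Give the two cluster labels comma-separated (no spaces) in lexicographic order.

DES,P

step 1: merge (D,S) at d=2; branch lengths D→1, S→1; new cluster DS
  updated: d(DS,E)=18, d(DS,G)=16, d(DS,I)=9, d(DS,P)=21, d(DS,T)=61/2, d(DS,X)=17
step 2: merge (I,T) at d=2; branch lengths I→1, T→1; new cluster IT
  updated: d(DS,IT)=79/4, d(E,IT)=67/2, d(G,IT)=19/2, d(IT,P)=27, d(IT,X)=45/2
step 3: merge (G,X) at d=3; branch lengths G→3/2, X→3/2; new cluster GX
  updated: d(DS,GX)=33/2, d(E,GX)=30, d(GX,IT)=16, d(GX,P)=59/2
step 4: merge (GX,IT) at d=16; branch lengths GX→13/2, IT→7; new cluster GITX
  updated: d(DS,GITX)=145/8, d(E,GITX)=127/4, d(GITX,P)=113/4
step 5: merge (DS,E) at d=18; branch lengths DS→8, E→9; new cluster DES
  updated: d(DES,GITX)=68/3, d(DES,P)=22
step 6: merge (DES,P) at d=22; branch lengths DES→2, P→11; new cluster DEPS
  updated: d(DEPS,GITX)=385/16
step 7: merge (DEPS,GITX) at d=385/16; branch lengths DEPS→33/32, GITX→129/32; new cluster DEGIPSTX
final tree: ((((D:1,S:1):8,E:9):2,P:11):33/32,((G:3/2,X:3/2):13/2,(I:1,T:1):7):129/32)
total length: 889/16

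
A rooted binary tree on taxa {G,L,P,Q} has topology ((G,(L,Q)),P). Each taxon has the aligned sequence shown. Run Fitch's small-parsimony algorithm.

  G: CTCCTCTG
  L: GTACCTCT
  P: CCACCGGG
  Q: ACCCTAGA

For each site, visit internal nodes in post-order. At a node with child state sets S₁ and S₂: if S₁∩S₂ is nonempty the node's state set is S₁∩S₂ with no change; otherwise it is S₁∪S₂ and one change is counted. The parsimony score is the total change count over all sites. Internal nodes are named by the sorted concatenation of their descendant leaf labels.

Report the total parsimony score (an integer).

15

site 0, node LQ: L={G} ∪ Q={A} → {A,G} (+1)
site 0, node GLQ: G={C} ∪ LQ={A,G} → {A,C,G} (+1)
site 0, node GLPQ: GLQ={A,C,G} ∩ P={C} → {C} (+0)
site 1, node LQ: L={T} ∪ Q={C} → {C,T} (+1)
site 1, node GLQ: G={T} ∩ LQ={C,T} → {T} (+0)
site 1, node GLPQ: GLQ={T} ∪ P={C} → {C,T} (+1)
site 2, node LQ: L={A} ∪ Q={C} → {A,C} (+1)
site 2, node GLQ: G={C} ∩ LQ={A,C} → {C} (+0)
site 2, node GLPQ: GLQ={C} ∪ P={A} → {A,C} (+1)
site 3, node LQ: L={C} ∩ Q={C} → {C} (+0)
site 3, node GLQ: G={C} ∩ LQ={C} → {C} (+0)
site 3, node GLPQ: GLQ={C} ∩ P={C} → {C} (+0)
site 4, node LQ: L={C} ∪ Q={T} → {C,T} (+1)
site 4, node GLQ: G={T} ∩ LQ={C,T} → {T} (+0)
site 4, node GLPQ: GLQ={T} ∪ P={C} → {C,T} (+1)
site 5, node LQ: L={T} ∪ Q={A} → {A,T} (+1)
site 5, node GLQ: G={C} ∪ LQ={A,T} → {A,C,T} (+1)
site 5, node GLPQ: GLQ={A,C,T} ∪ P={G} → {A,C,G,T} (+1)
site 6, node LQ: L={C} ∪ Q={G} → {C,G} (+1)
site 6, node GLQ: G={T} ∪ LQ={C,G} → {C,G,T} (+1)
site 6, node GLPQ: GLQ={C,G,T} ∩ P={G} → {G} (+0)
site 7, node LQ: L={T} ∪ Q={A} → {A,T} (+1)
site 7, node GLQ: G={G} ∪ LQ={A,T} → {A,G,T} (+1)
site 7, node GLPQ: GLQ={A,G,T} ∩ P={G} → {G} (+0)
per-site changes: [2, 2, 2, 0, 2, 3, 2, 2]; total = 15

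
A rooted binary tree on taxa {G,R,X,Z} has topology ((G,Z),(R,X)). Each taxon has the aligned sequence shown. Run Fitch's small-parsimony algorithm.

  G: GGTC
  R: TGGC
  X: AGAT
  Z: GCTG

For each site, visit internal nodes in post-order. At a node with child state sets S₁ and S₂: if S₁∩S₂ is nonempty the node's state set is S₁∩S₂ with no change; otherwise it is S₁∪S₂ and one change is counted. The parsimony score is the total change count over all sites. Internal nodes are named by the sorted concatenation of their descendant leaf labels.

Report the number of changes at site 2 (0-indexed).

GZ@0: {G} ∩ {G} = {G} (intersection, +0)
RX@0: {T} ∪ {A} = {A,T} (union, +1)
GRXZ@0: {G} ∪ {A,T} = {A,G,T} (union, +1)
GZ@1: {G} ∪ {C} = {C,G} (union, +1)
RX@1: {G} ∩ {G} = {G} (intersection, +0)
GRXZ@1: {C,G} ∩ {G} = {G} (intersection, +0)
GZ@2: {T} ∩ {T} = {T} (intersection, +0)
RX@2: {G} ∪ {A} = {A,G} (union, +1)
GRXZ@2: {T} ∪ {A,G} = {A,G,T} (union, +1)
GZ@3: {C} ∪ {G} = {C,G} (union, +1)
RX@3: {C} ∪ {T} = {C,T} (union, +1)
GRXZ@3: {C,G} ∩ {C,T} = {C} (intersection, +0)
per-site changes: [2, 1, 2, 2]; total = 7

2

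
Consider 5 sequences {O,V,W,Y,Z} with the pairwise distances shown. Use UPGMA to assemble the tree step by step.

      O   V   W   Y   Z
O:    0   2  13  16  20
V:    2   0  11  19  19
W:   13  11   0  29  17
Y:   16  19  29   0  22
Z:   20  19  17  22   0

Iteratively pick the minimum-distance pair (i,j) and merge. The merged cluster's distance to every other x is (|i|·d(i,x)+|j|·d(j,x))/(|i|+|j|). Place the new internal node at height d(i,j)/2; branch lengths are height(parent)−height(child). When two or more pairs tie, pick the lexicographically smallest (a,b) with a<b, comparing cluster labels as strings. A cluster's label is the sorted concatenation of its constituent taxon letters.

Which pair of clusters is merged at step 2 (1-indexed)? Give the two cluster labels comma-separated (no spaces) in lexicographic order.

OV,W

1. join O+V (d=2) ⇒ OV; edges |O|=1, |V|=1
  updated: d(OV,W)=12, d(OV,Y)=35/2, d(OV,Z)=39/2
2. join OV+W (d=12) ⇒ OVW; edges |OV|=5, |W|=6
  updated: d(OVW,Y)=64/3, d(OVW,Z)=56/3
3. join OVW+Z (d=56/3) ⇒ OVWZ; edges |OVW|=10/3, |Z|=28/3
  updated: d(OVWZ,Y)=43/2
4. join OVWZ+Y (d=43/2) ⇒ OVWYZ; edges |OVWZ|=17/12, |Y|=43/4
final tree: ((((O:1,V:1):5,W:6):10/3,Z:28/3):17/12,Y:43/4)
total length: 227/6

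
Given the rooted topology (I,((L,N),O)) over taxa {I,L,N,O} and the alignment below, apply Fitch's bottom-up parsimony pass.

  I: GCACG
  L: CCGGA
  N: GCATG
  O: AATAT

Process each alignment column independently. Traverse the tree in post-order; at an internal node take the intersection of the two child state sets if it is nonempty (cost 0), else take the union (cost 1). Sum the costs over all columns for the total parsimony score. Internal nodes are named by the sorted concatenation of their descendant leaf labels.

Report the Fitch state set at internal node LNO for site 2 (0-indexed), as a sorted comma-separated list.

A,G,T

LN@0: {C} ∪ {G} = {C,G} (union, +1)
LNO@0: {C,G} ∪ {A} = {A,C,G} (union, +1)
ILNO@0: {G} ∩ {A,C,G} = {G} (intersection, +0)
LN@1: {C} ∩ {C} = {C} (intersection, +0)
LNO@1: {C} ∪ {A} = {A,C} (union, +1)
ILNO@1: {C} ∩ {A,C} = {C} (intersection, +0)
LN@2: {G} ∪ {A} = {A,G} (union, +1)
LNO@2: {A,G} ∪ {T} = {A,G,T} (union, +1)
ILNO@2: {A} ∩ {A,G,T} = {A} (intersection, +0)
LN@3: {G} ∪ {T} = {G,T} (union, +1)
LNO@3: {G,T} ∪ {A} = {A,G,T} (union, +1)
ILNO@3: {C} ∪ {A,G,T} = {A,C,G,T} (union, +1)
LN@4: {A} ∪ {G} = {A,G} (union, +1)
LNO@4: {A,G} ∪ {T} = {A,G,T} (union, +1)
ILNO@4: {G} ∩ {A,G,T} = {G} (intersection, +0)
per-site changes: [2, 1, 2, 3, 2]; total = 10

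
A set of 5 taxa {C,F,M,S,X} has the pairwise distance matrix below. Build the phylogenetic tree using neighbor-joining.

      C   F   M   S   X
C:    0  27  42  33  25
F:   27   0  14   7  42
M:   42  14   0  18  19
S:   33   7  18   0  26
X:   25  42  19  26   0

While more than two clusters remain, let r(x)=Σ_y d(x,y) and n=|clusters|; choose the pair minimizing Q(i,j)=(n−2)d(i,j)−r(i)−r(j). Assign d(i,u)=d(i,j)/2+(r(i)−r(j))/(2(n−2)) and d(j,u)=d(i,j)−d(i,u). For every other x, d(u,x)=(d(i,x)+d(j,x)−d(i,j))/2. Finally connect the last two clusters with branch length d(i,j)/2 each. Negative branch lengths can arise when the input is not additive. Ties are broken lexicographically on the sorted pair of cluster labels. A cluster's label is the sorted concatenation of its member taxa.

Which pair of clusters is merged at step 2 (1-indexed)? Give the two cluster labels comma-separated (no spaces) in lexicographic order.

step 1: merge (C,X) at d=25, Q=-164; branch lengths C→15, X→10; new cluster CX
  updated: d(CX,F)=22, d(CX,M)=18, d(CX,S)=17
step 2: merge (CX,M) at d=18, Q=-71; branch lengths CX→43/4, M→29/4; new cluster CMX
  updated: d(CMX,F)=9, d(CMX,S)=17/2
step 3: merge (CMX,F) at d=9, Q=-49/2; branch lengths CMX→21/4, F→15/4; new cluster CFMX
  updated: d(CFMX,S)=13/4
step 4: merge (CFMX,S) at d=13/4; branch lengths CFMX→13/8, S→13/8; new cluster CFMSX
final tree: ((((C:15,X:10):43/4,M:29/4):21/4,F:15/4):13/8,S:13/8)
total length: 221/4

CX,M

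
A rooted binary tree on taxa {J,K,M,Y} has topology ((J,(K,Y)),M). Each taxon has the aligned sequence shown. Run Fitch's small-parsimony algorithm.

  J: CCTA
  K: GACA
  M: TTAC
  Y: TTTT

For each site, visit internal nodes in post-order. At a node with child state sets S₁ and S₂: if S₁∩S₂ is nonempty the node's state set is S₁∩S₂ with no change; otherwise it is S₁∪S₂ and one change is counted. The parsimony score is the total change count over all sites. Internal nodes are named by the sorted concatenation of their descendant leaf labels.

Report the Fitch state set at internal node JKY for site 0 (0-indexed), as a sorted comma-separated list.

C,G,T

KY@0: {G} ∪ {T} = {G,T} (union, +1)
JKY@0: {C} ∪ {G,T} = {C,G,T} (union, +1)
JKMY@0: {C,G,T} ∩ {T} = {T} (intersection, +0)
KY@1: {A} ∪ {T} = {A,T} (union, +1)
JKY@1: {C} ∪ {A,T} = {A,C,T} (union, +1)
JKMY@1: {A,C,T} ∩ {T} = {T} (intersection, +0)
KY@2: {C} ∪ {T} = {C,T} (union, +1)
JKY@2: {T} ∩ {C,T} = {T} (intersection, +0)
JKMY@2: {T} ∪ {A} = {A,T} (union, +1)
KY@3: {A} ∪ {T} = {A,T} (union, +1)
JKY@3: {A} ∩ {A,T} = {A} (intersection, +0)
JKMY@3: {A} ∪ {C} = {A,C} (union, +1)
per-site changes: [2, 2, 2, 2]; total = 8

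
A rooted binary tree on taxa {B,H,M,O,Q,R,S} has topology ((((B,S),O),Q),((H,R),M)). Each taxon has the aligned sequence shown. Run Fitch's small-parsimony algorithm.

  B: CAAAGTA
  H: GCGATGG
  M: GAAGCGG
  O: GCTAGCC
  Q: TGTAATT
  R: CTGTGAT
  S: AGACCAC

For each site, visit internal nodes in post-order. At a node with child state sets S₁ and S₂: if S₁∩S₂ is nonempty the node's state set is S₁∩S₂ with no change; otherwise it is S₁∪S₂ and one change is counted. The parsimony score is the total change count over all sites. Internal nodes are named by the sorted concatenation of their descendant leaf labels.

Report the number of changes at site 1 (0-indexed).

site 0, node BS: B={C} ∪ S={A} → {A,C} (+1)
site 0, node BOS: BS={A,C} ∪ O={G} → {A,C,G} (+1)
site 0, node BOQS: BOS={A,C,G} ∪ Q={T} → {A,C,G,T} (+1)
site 0, node HR: H={G} ∪ R={C} → {C,G} (+1)
site 0, node HMR: HR={C,G} ∩ M={G} → {G} (+0)
site 0, node BHMOQRS: BOQS={A,C,G,T} ∩ HMR={G} → {G} (+0)
site 1, node BS: B={A} ∪ S={G} → {A,G} (+1)
site 1, node BOS: BS={A,G} ∪ O={C} → {A,C,G} (+1)
site 1, node BOQS: BOS={A,C,G} ∩ Q={G} → {G} (+0)
site 1, node HR: H={C} ∪ R={T} → {C,T} (+1)
site 1, node HMR: HR={C,T} ∪ M={A} → {A,C,T} (+1)
site 1, node BHMOQRS: BOQS={G} ∪ HMR={A,C,T} → {A,C,G,T} (+1)
site 2, node BS: B={A} ∩ S={A} → {A} (+0)
site 2, node BOS: BS={A} ∪ O={T} → {A,T} (+1)
site 2, node BOQS: BOS={A,T} ∩ Q={T} → {T} (+0)
site 2, node HR: H={G} ∩ R={G} → {G} (+0)
site 2, node HMR: HR={G} ∪ M={A} → {A,G} (+1)
site 2, node BHMOQRS: BOQS={T} ∪ HMR={A,G} → {A,G,T} (+1)
site 3, node BS: B={A} ∪ S={C} → {A,C} (+1)
site 3, node BOS: BS={A,C} ∩ O={A} → {A} (+0)
site 3, node BOQS: BOS={A} ∩ Q={A} → {A} (+0)
site 3, node HR: H={A} ∪ R={T} → {A,T} (+1)
site 3, node HMR: HR={A,T} ∪ M={G} → {A,G,T} (+1)
site 3, node BHMOQRS: BOQS={A} ∩ HMR={A,G,T} → {A} (+0)
site 4, node BS: B={G} ∪ S={C} → {C,G} (+1)
site 4, node BOS: BS={C,G} ∩ O={G} → {G} (+0)
site 4, node BOQS: BOS={G} ∪ Q={A} → {A,G} (+1)
site 4, node HR: H={T} ∪ R={G} → {G,T} (+1)
site 4, node HMR: HR={G,T} ∪ M={C} → {C,G,T} (+1)
site 4, node BHMOQRS: BOQS={A,G} ∩ HMR={C,G,T} → {G} (+0)
site 5, node BS: B={T} ∪ S={A} → {A,T} (+1)
site 5, node BOS: BS={A,T} ∪ O={C} → {A,C,T} (+1)
site 5, node BOQS: BOS={A,C,T} ∩ Q={T} → {T} (+0)
site 5, node HR: H={G} ∪ R={A} → {A,G} (+1)
site 5, node HMR: HR={A,G} ∩ M={G} → {G} (+0)
site 5, node BHMOQRS: BOQS={T} ∪ HMR={G} → {G,T} (+1)
site 6, node BS: B={A} ∪ S={C} → {A,C} (+1)
site 6, node BOS: BS={A,C} ∩ O={C} → {C} (+0)
site 6, node BOQS: BOS={C} ∪ Q={T} → {C,T} (+1)
site 6, node HR: H={G} ∪ R={T} → {G,T} (+1)
site 6, node HMR: HR={G,T} ∩ M={G} → {G} (+0)
site 6, node BHMOQRS: BOQS={C,T} ∪ HMR={G} → {C,G,T} (+1)
per-site changes: [4, 5, 3, 3, 4, 4, 4]; total = 27

5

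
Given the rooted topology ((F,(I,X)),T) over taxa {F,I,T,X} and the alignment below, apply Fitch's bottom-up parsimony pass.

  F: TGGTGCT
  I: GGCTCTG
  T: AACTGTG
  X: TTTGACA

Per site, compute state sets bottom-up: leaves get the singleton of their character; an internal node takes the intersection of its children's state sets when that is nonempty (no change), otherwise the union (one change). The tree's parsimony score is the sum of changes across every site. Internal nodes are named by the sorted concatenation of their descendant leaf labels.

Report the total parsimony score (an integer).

IX@0: {G} ∪ {T} = {G,T} (union, +1)
FIX@0: {T} ∩ {G,T} = {T} (intersection, +0)
FITX@0: {T} ∪ {A} = {A,T} (union, +1)
IX@1: {G} ∪ {T} = {G,T} (union, +1)
FIX@1: {G} ∩ {G,T} = {G} (intersection, +0)
FITX@1: {G} ∪ {A} = {A,G} (union, +1)
IX@2: {C} ∪ {T} = {C,T} (union, +1)
FIX@2: {G} ∪ {C,T} = {C,G,T} (union, +1)
FITX@2: {C,G,T} ∩ {C} = {C} (intersection, +0)
IX@3: {T} ∪ {G} = {G,T} (union, +1)
FIX@3: {T} ∩ {G,T} = {T} (intersection, +0)
FITX@3: {T} ∩ {T} = {T} (intersection, +0)
IX@4: {C} ∪ {A} = {A,C} (union, +1)
FIX@4: {G} ∪ {A,C} = {A,C,G} (union, +1)
FITX@4: {A,C,G} ∩ {G} = {G} (intersection, +0)
IX@5: {T} ∪ {C} = {C,T} (union, +1)
FIX@5: {C} ∩ {C,T} = {C} (intersection, +0)
FITX@5: {C} ∪ {T} = {C,T} (union, +1)
IX@6: {G} ∪ {A} = {A,G} (union, +1)
FIX@6: {T} ∪ {A,G} = {A,G,T} (union, +1)
FITX@6: {A,G,T} ∩ {G} = {G} (intersection, +0)
per-site changes: [2, 2, 2, 1, 2, 2, 2]; total = 13

13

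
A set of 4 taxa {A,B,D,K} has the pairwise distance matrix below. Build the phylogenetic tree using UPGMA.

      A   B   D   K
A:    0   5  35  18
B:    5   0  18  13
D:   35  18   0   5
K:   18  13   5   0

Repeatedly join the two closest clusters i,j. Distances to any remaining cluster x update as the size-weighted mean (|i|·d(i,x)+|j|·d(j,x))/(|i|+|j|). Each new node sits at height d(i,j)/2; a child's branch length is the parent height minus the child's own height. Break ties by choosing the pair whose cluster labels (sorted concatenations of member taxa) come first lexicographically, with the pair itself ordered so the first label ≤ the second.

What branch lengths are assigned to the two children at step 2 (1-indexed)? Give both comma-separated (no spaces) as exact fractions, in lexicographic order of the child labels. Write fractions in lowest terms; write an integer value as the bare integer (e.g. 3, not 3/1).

5/2,5/2

1. join A+B (d=5) ⇒ AB; edges |A|=5/2, |B|=5/2
  updated: d(AB,D)=53/2, d(AB,K)=31/2
2. join D+K (d=5) ⇒ DK; edges |D|=5/2, |K|=5/2
  updated: d(AB,DK)=21
3. join AB+DK (d=21) ⇒ ABDK; edges |AB|=8, |DK|=8
final tree: ((A:5/2,B:5/2):8,(D:5/2,K:5/2):8)
total length: 26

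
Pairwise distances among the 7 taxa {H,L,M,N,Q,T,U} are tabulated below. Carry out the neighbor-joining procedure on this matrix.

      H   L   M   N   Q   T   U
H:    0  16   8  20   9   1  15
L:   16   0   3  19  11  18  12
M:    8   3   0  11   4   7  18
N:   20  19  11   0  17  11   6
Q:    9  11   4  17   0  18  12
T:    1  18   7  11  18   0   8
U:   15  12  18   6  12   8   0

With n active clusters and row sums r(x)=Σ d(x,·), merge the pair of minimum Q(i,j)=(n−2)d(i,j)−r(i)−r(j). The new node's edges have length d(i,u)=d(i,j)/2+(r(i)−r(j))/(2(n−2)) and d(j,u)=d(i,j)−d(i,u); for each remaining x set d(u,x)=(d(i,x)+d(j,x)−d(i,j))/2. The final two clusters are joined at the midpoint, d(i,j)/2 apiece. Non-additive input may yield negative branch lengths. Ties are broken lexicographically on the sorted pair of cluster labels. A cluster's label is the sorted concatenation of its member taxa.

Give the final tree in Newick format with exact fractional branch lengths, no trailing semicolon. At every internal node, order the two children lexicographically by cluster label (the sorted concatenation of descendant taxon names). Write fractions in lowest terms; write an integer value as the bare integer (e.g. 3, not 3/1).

(((((H:11/10,T:-1/10):31/6,(N:33/8,U:15/8):29/6):53/16,Q:63/16):33/16,L:73/16):-25/32,M:-25/32)

1. join H+T (d=1, Q=-127) ⇒ HT; edges |H|=11/10, |T|=-1/10
  updated: d(HT,L)=33/2, d(HT,M)=7, d(HT,N)=15, d(HT,Q)=13, d(HT,U)=11
2. join N+U (d=6, Q=-103) ⇒ NU; edges |N|=33/8, |U|=15/8
  updated: d(HT,NU)=10, d(L,NU)=25/2, d(M,NU)=23/2, d(NU,Q)=23/2
3. join HT+NU (d=10, Q=-62) ⇒ HNTU; edges |HT|=31/6, |NU|=29/6
  updated: d(HNTU,L)=19/2, d(HNTU,M)=17/4, d(HNTU,Q)=29/4
4. join HNTU+Q (d=29/4, Q=-115/4) ⇒ HNQTU; edges |HNTU|=53/16, |Q|=63/16
  updated: d(HNQTU,L)=53/8, d(HNQTU,M)=1/2
5. join HNQTU+L (d=53/8, Q=-81/8) ⇒ HLNQTU; edges |HNQTU|=33/16, |L|=73/16
  updated: d(HLNQTU,M)=-25/16
6. join HLNQTU+M (d=-25/16) ⇒ HLMNQTU; edges |HLNQTU|=-25/32, |M|=-25/32
final tree: (((((H:11/10,T:-1/10):31/6,(N:33/8,U:15/8):29/6):53/16,Q:63/16):33/16,L:73/16):-25/32,M:-25/32)
total length: 469/16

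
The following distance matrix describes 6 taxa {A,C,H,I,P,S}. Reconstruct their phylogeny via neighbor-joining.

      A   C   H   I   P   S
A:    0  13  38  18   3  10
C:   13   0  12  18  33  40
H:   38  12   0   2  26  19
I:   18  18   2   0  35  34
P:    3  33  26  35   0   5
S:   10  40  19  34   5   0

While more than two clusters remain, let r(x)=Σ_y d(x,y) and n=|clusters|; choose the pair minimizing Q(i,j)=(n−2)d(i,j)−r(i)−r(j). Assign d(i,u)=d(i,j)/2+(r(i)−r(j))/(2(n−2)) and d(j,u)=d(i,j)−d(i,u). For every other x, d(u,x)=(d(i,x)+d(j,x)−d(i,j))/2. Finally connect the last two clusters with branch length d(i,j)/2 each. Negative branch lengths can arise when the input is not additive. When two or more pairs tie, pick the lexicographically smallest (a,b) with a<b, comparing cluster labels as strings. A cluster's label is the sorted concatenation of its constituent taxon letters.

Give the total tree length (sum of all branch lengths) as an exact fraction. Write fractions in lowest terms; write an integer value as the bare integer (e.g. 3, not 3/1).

step 1: merge (H,I) at d=2, Q=-196; branch lengths H→-1/4, I→9/4; new cluster HI
  updated: d(A,HI)=27, d(C,HI)=14, d(HI,P)=59/2, d(HI,S)=51/2
step 2: merge (C,HI) at d=14, Q=-154; branch lengths C→23/3, HI→19/3; new cluster CHI
  updated: d(A,CHI)=13, d(CHI,P)=97/4, d(CHI,S)=103/4
step 3: merge (A,CHI) at d=13, Q=-63; branch lengths A→-11/4, CHI→63/4; new cluster ACHI
  updated: d(ACHI,P)=57/8, d(ACHI,S)=91/8
step 4: merge (ACHI,P) at d=57/8, Q=-47/2; branch lengths ACHI→27/4, P→3/8; new cluster ACHIP
  updated: d(ACHIP,S)=37/8
step 5: merge (ACHIP,S) at d=37/8; branch lengths ACHIP→37/16, S→37/16; new cluster ACHIPS
final tree: (((A:-11/4,(C:23/3,(H:-1/4,I:9/4):19/3):63/4):27/4,P:3/8):37/16,S:37/16)
total length: 163/4

163/4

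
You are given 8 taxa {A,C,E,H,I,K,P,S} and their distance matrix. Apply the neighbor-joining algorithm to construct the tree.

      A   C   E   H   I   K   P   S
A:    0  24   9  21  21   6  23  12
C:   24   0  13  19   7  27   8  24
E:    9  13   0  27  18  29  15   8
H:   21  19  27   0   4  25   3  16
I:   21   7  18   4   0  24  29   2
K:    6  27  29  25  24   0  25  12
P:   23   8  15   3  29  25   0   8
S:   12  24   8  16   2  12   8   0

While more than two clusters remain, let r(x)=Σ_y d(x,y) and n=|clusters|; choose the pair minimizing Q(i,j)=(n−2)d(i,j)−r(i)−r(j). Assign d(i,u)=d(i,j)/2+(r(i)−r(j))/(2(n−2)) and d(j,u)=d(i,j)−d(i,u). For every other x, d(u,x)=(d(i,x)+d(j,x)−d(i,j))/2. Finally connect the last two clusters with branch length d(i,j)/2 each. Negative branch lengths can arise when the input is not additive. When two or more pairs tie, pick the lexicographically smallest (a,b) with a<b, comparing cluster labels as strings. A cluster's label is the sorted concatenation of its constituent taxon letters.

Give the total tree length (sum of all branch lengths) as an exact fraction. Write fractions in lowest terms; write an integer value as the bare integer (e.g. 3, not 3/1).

743/16

step 1: merge (A,K) at d=6, Q=-228; branch lengths A→1/3, K→17/3; new cluster AK
  updated: d(AK,C)=45/2, d(AK,E)=16, d(AK,H)=20, d(AK,I)=39/2, d(AK,P)=21, d(AK,S)=9
step 2: merge (H,P) at d=3, Q=-158; branch lengths H→2, P→1; new cluster HP
  updated: d(AK,HP)=19, d(C,HP)=12, d(E,HP)=39/2, d(HP,I)=15, d(HP,S)=21/2
step 3: merge (C,I) at d=7, Q=-112; branch lengths C→45/8, I→11/8; new cluster CI
  updated: d(AK,CI)=35/2, d(CI,E)=12, d(CI,HP)=10, d(CI,S)=19/2
step 4: merge (CI,HP) at d=10, Q=-78; branch lengths CI→10/3, HP→20/3; new cluster CHIP
  updated: d(AK,CHIP)=53/4, d(CHIP,E)=43/4, d(CHIP,S)=5
step 5: merge (AK,S) at d=9, Q=-169/4; branch lengths AK→137/16, S→7/16; new cluster AKS
  updated: d(AKS,CHIP)=37/8, d(AKS,E)=15/2
step 6: merge (AKS,CHIP) at d=37/8, Q=-183/8; branch lengths AKS→11/16, CHIP→63/16; new cluster ACHIKPS
  updated: d(ACHIKPS,E)=109/16
step 7: merge (ACHIKPS,E) at d=109/16; branch lengths ACHIKPS→109/32, E→109/32; new cluster ACEHIKPS
final tree: ((((A:1/3,K:17/3):137/16,S:7/16):11/16,((C:45/8,I:11/8):10/3,(H:2,P:1):20/3):63/16):109/32,E:109/32)
total length: 743/16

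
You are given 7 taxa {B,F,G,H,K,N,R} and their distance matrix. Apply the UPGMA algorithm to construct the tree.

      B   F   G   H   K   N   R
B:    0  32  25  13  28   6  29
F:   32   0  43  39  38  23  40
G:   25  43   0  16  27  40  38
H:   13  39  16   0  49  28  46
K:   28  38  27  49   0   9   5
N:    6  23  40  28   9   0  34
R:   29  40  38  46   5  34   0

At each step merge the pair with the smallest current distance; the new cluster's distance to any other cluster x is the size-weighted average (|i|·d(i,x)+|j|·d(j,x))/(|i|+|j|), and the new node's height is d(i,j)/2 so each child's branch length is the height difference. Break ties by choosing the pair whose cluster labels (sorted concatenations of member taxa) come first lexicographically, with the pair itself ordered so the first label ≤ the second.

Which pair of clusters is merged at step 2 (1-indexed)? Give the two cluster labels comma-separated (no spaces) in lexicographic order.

step 1: merge (K,R) at d=5; branch lengths K→5/2, R→5/2; new cluster KR
  updated: d(B,KR)=57/2, d(F,KR)=39, d(G,KR)=65/2, d(H,KR)=95/2, d(KR,N)=43/2
step 2: merge (B,N) at d=6; branch lengths B→3, N→3; new cluster BN
  updated: d(BN,F)=55/2, d(BN,G)=65/2, d(BN,H)=41/2, d(BN,KR)=25
step 3: merge (G,H) at d=16; branch lengths G→8, H→8; new cluster GH
  updated: d(BN,GH)=53/2, d(F,GH)=41, d(GH,KR)=40
step 4: merge (BN,KR) at d=25; branch lengths BN→19/2, KR→10; new cluster BKNR
  updated: d(BKNR,F)=133/4, d(BKNR,GH)=133/4
step 5: merge (BKNR,F) at d=133/4; branch lengths BKNR→33/8, F→133/8; new cluster BFKNR
  updated: d(BFKNR,GH)=174/5
step 6: merge (BFKNR,GH) at d=174/5; branch lengths BFKNR→31/40, GH→47/5; new cluster BFGHKNR
final tree: ((((B:3,N:3):19/2,(K:5/2,R:5/2):10):33/8,F:133/8):31/40,(G:8,H:8):47/5)
total length: 3097/40

B,N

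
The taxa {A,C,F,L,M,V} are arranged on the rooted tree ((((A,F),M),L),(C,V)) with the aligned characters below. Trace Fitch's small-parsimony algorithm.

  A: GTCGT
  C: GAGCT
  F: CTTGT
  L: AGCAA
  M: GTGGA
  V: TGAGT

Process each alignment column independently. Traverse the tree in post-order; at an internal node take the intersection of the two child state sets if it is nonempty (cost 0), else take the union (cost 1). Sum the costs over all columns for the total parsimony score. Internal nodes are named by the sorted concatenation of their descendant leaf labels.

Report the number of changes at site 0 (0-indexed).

3

site 0, node AF: A={G} ∪ F={C} → {C,G} (+1)
site 0, node AFM: AF={C,G} ∩ M={G} → {G} (+0)
site 0, node AFLM: AFM={G} ∪ L={A} → {A,G} (+1)
site 0, node CV: C={G} ∪ V={T} → {G,T} (+1)
site 0, node ACFLMV: AFLM={A,G} ∩ CV={G,T} → {G} (+0)
site 1, node AF: A={T} ∩ F={T} → {T} (+0)
site 1, node AFM: AF={T} ∩ M={T} → {T} (+0)
site 1, node AFLM: AFM={T} ∪ L={G} → {G,T} (+1)
site 1, node CV: C={A} ∪ V={G} → {A,G} (+1)
site 1, node ACFLMV: AFLM={G,T} ∩ CV={A,G} → {G} (+0)
site 2, node AF: A={C} ∪ F={T} → {C,T} (+1)
site 2, node AFM: AF={C,T} ∪ M={G} → {C,G,T} (+1)
site 2, node AFLM: AFM={C,G,T} ∩ L={C} → {C} (+0)
site 2, node CV: C={G} ∪ V={A} → {A,G} (+1)
site 2, node ACFLMV: AFLM={C} ∪ CV={A,G} → {A,C,G} (+1)
site 3, node AF: A={G} ∩ F={G} → {G} (+0)
site 3, node AFM: AF={G} ∩ M={G} → {G} (+0)
site 3, node AFLM: AFM={G} ∪ L={A} → {A,G} (+1)
site 3, node CV: C={C} ∪ V={G} → {C,G} (+1)
site 3, node ACFLMV: AFLM={A,G} ∩ CV={C,G} → {G} (+0)
site 4, node AF: A={T} ∩ F={T} → {T} (+0)
site 4, node AFM: AF={T} ∪ M={A} → {A,T} (+1)
site 4, node AFLM: AFM={A,T} ∩ L={A} → {A} (+0)
site 4, node CV: C={T} ∩ V={T} → {T} (+0)
site 4, node ACFLMV: AFLM={A} ∪ CV={T} → {A,T} (+1)
per-site changes: [3, 2, 4, 2, 2]; total = 13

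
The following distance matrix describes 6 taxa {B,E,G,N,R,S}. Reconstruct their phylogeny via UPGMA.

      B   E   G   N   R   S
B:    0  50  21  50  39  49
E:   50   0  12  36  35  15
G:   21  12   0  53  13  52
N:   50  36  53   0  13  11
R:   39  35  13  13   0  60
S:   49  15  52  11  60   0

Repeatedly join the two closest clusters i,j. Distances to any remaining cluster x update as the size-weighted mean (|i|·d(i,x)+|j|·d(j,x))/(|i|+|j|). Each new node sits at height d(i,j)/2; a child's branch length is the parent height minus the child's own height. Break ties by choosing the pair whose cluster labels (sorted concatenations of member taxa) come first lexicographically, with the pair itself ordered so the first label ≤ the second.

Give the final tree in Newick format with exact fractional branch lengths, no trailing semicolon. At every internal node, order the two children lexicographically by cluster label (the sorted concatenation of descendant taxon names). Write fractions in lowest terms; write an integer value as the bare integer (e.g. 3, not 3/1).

((B:55/3,((E:6,G:6):6,R:12):19/3):13/6,(N:11/2,S:11/2):15)

step 1: merge (N,S) at d=11; branch lengths N→11/2, S→11/2; new cluster NS
  updated: d(B,NS)=99/2, d(E,NS)=51/2, d(G,NS)=105/2, d(NS,R)=73/2
step 2: merge (E,G) at d=12; branch lengths E→6, G→6; new cluster EG
  updated: d(B,EG)=71/2, d(EG,NS)=39, d(EG,R)=24
step 3: merge (EG,R) at d=24; branch lengths EG→6, R→12; new cluster EGR
  updated: d(B,EGR)=110/3, d(EGR,NS)=229/6
step 4: merge (B,EGR) at d=110/3; branch lengths B→55/3, EGR→19/3; new cluster BEGR
  updated: d(BEGR,NS)=41
step 5: merge (BEGR,NS) at d=41; branch lengths BEGR→13/6, NS→15; new cluster BEGNRS
final tree: ((B:55/3,((E:6,G:6):6,R:12):19/3):13/6,(N:11/2,S:11/2):15)
total length: 497/6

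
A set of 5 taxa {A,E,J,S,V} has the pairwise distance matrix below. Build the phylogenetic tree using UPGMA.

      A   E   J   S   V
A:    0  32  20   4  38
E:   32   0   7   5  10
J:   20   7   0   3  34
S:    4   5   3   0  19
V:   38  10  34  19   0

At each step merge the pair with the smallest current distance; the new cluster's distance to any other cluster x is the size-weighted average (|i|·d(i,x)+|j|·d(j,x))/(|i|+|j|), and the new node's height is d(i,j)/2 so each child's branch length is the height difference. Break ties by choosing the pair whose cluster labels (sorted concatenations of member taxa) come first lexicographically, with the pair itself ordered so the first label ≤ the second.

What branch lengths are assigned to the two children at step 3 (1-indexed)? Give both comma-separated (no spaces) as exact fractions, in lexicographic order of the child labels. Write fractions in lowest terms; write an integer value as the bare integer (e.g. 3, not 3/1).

28/3,19/3

iteration 1: select J,S (d=3); attach at lengths (3/2, 3/2); label the merged cluster JS
  updated: d(A,JS)=12, d(E,JS)=6, d(JS,V)=53/2
iteration 2: select E,JS (d=6); attach at lengths (3, 3/2); label the merged cluster EJS
  updated: d(A,EJS)=56/3, d(EJS,V)=21
iteration 3: select A,EJS (d=56/3); attach at lengths (28/3, 19/3); label the merged cluster AEJS
  updated: d(AEJS,V)=101/4
iteration 4: select AEJS,V (d=101/4); attach at lengths (79/24, 101/8); label the merged cluster AEJSV
final tree: ((A:28/3,(E:3,(J:3/2,S:3/2):3/2):19/3):79/24,V:101/8)
total length: 469/12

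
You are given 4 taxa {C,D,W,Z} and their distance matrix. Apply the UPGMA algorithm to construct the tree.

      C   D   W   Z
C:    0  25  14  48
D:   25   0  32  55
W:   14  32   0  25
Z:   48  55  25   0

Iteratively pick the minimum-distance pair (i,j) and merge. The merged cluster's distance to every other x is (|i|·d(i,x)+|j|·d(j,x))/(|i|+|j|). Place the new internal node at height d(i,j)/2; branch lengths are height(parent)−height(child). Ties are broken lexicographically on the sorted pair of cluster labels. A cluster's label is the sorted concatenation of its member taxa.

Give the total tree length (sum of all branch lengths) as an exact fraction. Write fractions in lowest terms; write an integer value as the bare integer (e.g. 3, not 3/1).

step 1: merge (C,W) at d=14; branch lengths C→7, W→7; new cluster CW
  updated: d(CW,D)=57/2, d(CW,Z)=73/2
step 2: merge (CW,D) at d=57/2; branch lengths CW→29/4, D→57/4; new cluster CDW
  updated: d(CDW,Z)=128/3
step 3: merge (CDW,Z) at d=128/3; branch lengths CDW→85/12, Z→64/3; new cluster CDWZ
final tree: (((C:7,W:7):29/4,D:57/4):85/12,Z:64/3)
total length: 767/12

767/12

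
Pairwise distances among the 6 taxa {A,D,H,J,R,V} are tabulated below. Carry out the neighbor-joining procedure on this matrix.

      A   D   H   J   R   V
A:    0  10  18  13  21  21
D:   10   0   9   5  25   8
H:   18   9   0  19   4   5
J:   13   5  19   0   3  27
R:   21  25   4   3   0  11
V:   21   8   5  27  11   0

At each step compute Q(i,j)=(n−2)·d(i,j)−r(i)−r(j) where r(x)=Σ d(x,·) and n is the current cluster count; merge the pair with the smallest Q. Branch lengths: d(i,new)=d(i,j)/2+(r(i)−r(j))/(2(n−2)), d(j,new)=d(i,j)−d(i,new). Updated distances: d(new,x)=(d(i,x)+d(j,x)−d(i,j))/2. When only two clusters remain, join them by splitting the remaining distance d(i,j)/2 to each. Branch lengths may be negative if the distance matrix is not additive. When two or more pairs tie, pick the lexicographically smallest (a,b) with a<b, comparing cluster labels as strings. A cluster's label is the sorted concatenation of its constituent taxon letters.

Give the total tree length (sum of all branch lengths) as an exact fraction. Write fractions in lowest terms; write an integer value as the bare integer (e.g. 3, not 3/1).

iteration 1: select J,R (d=3, Q=-119); attach at lengths (15/8, 9/8); label the merged cluster JR
  updated: d(A,JR)=31/2, d(D,JR)=27/2, d(H,JR)=10, d(JR,V)=35/2
iteration 2: select H,V (d=5, Q=-157/2); attach at lengths (11/12, 49/12); label the merged cluster HV
  updated: d(A,HV)=17, d(D,HV)=6, d(HV,JR)=45/4
iteration 3: select A,D (d=10, Q=-52); attach at lengths (33/4, 7/4); label the merged cluster AD
  updated: d(AD,HV)=13/2, d(AD,JR)=19/2
iteration 4: select AD,HV (d=13/2, Q=-109/4); attach at lengths (19/8, 33/8); label the merged cluster ADHV
  updated: d(ADHV,JR)=57/8
iteration 5: select ADHV,JR (d=57/8); attach at lengths (57/16, 57/16); label the merged cluster ADHJRV
final tree: (((A:33/4,D:7/4):19/8,(H:11/12,V:49/12):33/8):57/16,(J:15/8,R:9/8):57/16)
total length: 253/8

253/8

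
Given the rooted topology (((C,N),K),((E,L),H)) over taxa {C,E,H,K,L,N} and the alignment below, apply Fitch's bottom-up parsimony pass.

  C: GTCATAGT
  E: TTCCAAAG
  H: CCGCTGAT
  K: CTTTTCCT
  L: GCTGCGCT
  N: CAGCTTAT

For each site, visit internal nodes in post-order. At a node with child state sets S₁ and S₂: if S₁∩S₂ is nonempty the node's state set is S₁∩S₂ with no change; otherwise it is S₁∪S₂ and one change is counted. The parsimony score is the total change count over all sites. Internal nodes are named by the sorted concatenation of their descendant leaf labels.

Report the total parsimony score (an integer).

23

CN@0: {G} ∪ {C} = {C,G} (union, +1)
CKN@0: {C,G} ∩ {C} = {C} (intersection, +0)
EL@0: {T} ∪ {G} = {G,T} (union, +1)
EHL@0: {G,T} ∪ {C} = {C,G,T} (union, +1)
CEHKLN@0: {C} ∩ {C,G,T} = {C} (intersection, +0)
CN@1: {T} ∪ {A} = {A,T} (union, +1)
CKN@1: {A,T} ∩ {T} = {T} (intersection, +0)
EL@1: {T} ∪ {C} = {C,T} (union, +1)
EHL@1: {C,T} ∩ {C} = {C} (intersection, +0)
CEHKLN@1: {T} ∪ {C} = {C,T} (union, +1)
CN@2: {C} ∪ {G} = {C,G} (union, +1)
CKN@2: {C,G} ∪ {T} = {C,G,T} (union, +1)
EL@2: {C} ∪ {T} = {C,T} (union, +1)
EHL@2: {C,T} ∪ {G} = {C,G,T} (union, +1)
CEHKLN@2: {C,G,T} ∩ {C,G,T} = {C,G,T} (intersection, +0)
CN@3: {A} ∪ {C} = {A,C} (union, +1)
CKN@3: {A,C} ∪ {T} = {A,C,T} (union, +1)
EL@3: {C} ∪ {G} = {C,G} (union, +1)
EHL@3: {C,G} ∩ {C} = {C} (intersection, +0)
CEHKLN@3: {A,C,T} ∩ {C} = {C} (intersection, +0)
CN@4: {T} ∩ {T} = {T} (intersection, +0)
CKN@4: {T} ∩ {T} = {T} (intersection, +0)
EL@4: {A} ∪ {C} = {A,C} (union, +1)
EHL@4: {A,C} ∪ {T} = {A,C,T} (union, +1)
CEHKLN@4: {T} ∩ {A,C,T} = {T} (intersection, +0)
CN@5: {A} ∪ {T} = {A,T} (union, +1)
CKN@5: {A,T} ∪ {C} = {A,C,T} (union, +1)
EL@5: {A} ∪ {G} = {A,G} (union, +1)
EHL@5: {A,G} ∩ {G} = {G} (intersection, +0)
CEHKLN@5: {A,C,T} ∪ {G} = {A,C,G,T} (union, +1)
CN@6: {G} ∪ {A} = {A,G} (union, +1)
CKN@6: {A,G} ∪ {C} = {A,C,G} (union, +1)
EL@6: {A} ∪ {C} = {A,C} (union, +1)
EHL@6: {A,C} ∩ {A} = {A} (intersection, +0)
CEHKLN@6: {A,C,G} ∩ {A} = {A} (intersection, +0)
CN@7: {T} ∩ {T} = {T} (intersection, +0)
CKN@7: {T} ∩ {T} = {T} (intersection, +0)
EL@7: {G} ∪ {T} = {G,T} (union, +1)
EHL@7: {G,T} ∩ {T} = {T} (intersection, +0)
CEHKLN@7: {T} ∩ {T} = {T} (intersection, +0)
per-site changes: [3, 3, 4, 3, 2, 4, 3, 1]; total = 23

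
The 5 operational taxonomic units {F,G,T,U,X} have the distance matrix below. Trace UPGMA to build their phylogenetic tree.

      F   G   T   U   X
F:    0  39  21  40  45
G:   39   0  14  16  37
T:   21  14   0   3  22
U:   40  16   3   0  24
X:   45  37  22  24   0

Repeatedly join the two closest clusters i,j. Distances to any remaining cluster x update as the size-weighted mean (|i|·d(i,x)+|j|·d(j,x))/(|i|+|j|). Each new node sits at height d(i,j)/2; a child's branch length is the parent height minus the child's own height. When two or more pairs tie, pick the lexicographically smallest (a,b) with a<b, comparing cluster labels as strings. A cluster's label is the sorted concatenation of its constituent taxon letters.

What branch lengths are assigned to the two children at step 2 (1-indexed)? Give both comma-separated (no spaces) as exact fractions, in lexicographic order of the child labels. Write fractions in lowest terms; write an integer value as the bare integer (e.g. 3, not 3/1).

step 1: merge (T,U) at d=3; branch lengths T→3/2, U→3/2; new cluster TU
  updated: d(F,TU)=61/2, d(G,TU)=15, d(TU,X)=23
step 2: merge (G,TU) at d=15; branch lengths G→15/2, TU→6; new cluster GTU
  updated: d(F,GTU)=100/3, d(GTU,X)=83/3
step 3: merge (GTU,X) at d=83/3; branch lengths GTU→19/3, X→83/6; new cluster GTUX
  updated: d(F,GTUX)=145/4
step 4: merge (F,GTUX) at d=145/4; branch lengths F→145/8, GTUX→103/24; new cluster FGTUX
final tree: (F:145/8,((G:15/2,(T:3/2,U:3/2):6):19/3,X:83/6):103/24)
total length: 709/12

15/2,6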